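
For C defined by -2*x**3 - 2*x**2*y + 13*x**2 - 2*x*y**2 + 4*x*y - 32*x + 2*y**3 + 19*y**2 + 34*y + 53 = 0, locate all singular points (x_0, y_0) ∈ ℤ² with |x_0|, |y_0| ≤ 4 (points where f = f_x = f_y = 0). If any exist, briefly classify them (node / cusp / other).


Singular points: {(3, -2)}; classification: node.

Compute partial derivatives:
  f_x = -6*x**2 - 4*x*y + 26*x - 2*y**2 + 4*y - 32.
  f_y = -2*x**2 - 4*x*y + 4*x + 6*y**2 + 38*y + 34.
Scan x_0 ∈ {−4, ..., 4}. For each x_0, f_y(x_0, y) is a polynomial in y; find its integer roots y ∈ {−4, ..., 4}, then test f_x and f at those candidates.
  x = -4: f_y(-4, y) = 6*y**2 + 54*y - 14; no integer root y with |y| ≤ 4.
  x = -3: f_y(-3, y) = 6*y**2 + 50*y + 4; no integer root y with |y| ≤ 4.
  x = -2: f_y(-2, y) = 6*y**2 + 46*y + 18; no integer root y with |y| ≤ 4.
  x = -1: f_y(-1, y) = 6*y**2 + 42*y + 28; no integer root y with |y| ≤ 4.
  x = 0: f_y(0, y) = 6*y**2 + 38*y + 34; no integer root y with |y| ≤ 4.
  x = 1: f_y(1, y) = 6*y**2 + 34*y + 36; no integer root y with |y| ≤ 4.
  x = 2: f_y(2, y) = 6*y**2 + 30*y + 34; no integer root y with |y| ≤ 4.
  x = 3: f_y(3, y) = 6*y**2 + 26*y + 28; vanishes at y ∈ {-2}. (3, -2): f_x = 0, f = 0 — SINGULAR.
  x = 4: f_y(4, y) = 6*y**2 + 22*y + 18; no integer root y with |y| ≤ 4.
Only singular point on the grid: (3, -2).
Classify: substitute x = 3 + u, y = -2 + v and expand: f = -2*u**3 - 2*u**2*v - u**2 - 2*u*v**2 + 2*v**3 + v**2.
No constant or linear terms (consistent with a singular point). Quadratic part: -u**2 + v**2. Cubic part: -2*u**3 - 2*u**2*v - 2*u*v**2 + 2*v**3.
The quadratic part v**2 - u**2 = (v − u)(v + u) splits into two distinct linear factors, so there are two distinct tangent lines y − -2 = ±(x − 3) — this is a node (ordinary double point).
Classification: node.


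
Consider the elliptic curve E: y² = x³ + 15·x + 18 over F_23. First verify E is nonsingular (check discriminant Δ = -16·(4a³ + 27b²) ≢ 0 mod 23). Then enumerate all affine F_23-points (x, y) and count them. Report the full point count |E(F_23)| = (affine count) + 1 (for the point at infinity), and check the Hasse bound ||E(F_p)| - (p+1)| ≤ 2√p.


Affine points = {(0, 8), (0, 15), (4, 2), (4, 21), (6, 5), (6, 18), (7, 11), (7, 12), (8, 11), (8, 12), (9, 10), (9, 13), (10, 8), (10, 15), (13, 8), (13, 15), (18, 5), (18, 18), (19, 3), (19, 20), (21, 7), (21, 16), (22, 5), (22, 18)}; affine count = 24; |E(F_23)| = 25.

Discriminant check: Δ ∝ 4a³ + 27b² = 4·15³ + 27·18² = 4·3375 + 27·324 ≡ 7 (mod 23). Nonzero ⇒ E is nonsingular.
For each x ∈ F_23, compute rhs = x³ + 15·x + 18 mod 23, then count y ∈ F_23 with y² ≡ rhs.
  x = 0: rhs = 18, matching y values: 8, 15 (2 points).
  x = 1: rhs = 11, matching y values: none (0 points).
  x = 2: rhs = 10, matching y values: none (0 points).
  x = 3: rhs = 21, matching y values: none (0 points).
  x = 4: rhs = 4, matching y values: 2, 21 (2 points).
  x = 5: rhs = 11, matching y values: none (0 points).
  x = 6: rhs = 2, matching y values: 5, 18 (2 points).
  x = 7: rhs = 6, matching y values: 11, 12 (2 points).
  x = 8: rhs = 6, matching y values: 11, 12 (2 points).
  x = 9: rhs = 8, matching y values: 10, 13 (2 points).
  x = 10: rhs = 18, matching y values: 8, 15 (2 points).
  x = 11: rhs = 19, matching y values: none (0 points).
  x = 12: rhs = 17, matching y values: none (0 points).
  x = 13: rhs = 18, matching y values: 8, 15 (2 points).
  x = 14: rhs = 5, matching y values: none (0 points).
  x = 15: rhs = 7, matching y values: none (0 points).
  x = 16: rhs = 7, matching y values: none (0 points).
  x = 17: rhs = 11, matching y values: none (0 points).
  x = 18: rhs = 2, matching y values: 5, 18 (2 points).
  x = 19: rhs = 9, matching y values: 3, 20 (2 points).
  x = 20: rhs = 15, matching y values: none (0 points).
  x = 21: rhs = 3, matching y values: 7, 16 (2 points).
  x = 22: rhs = 2, matching y values: 5, 18 (2 points).
Total affine count: 24.
Full point count |E(F_23)| = 24 + 1 = 25.
Hasse bound: |25 − (23+1)| = |1| = 1 ≤ 2√23 ≈ 9.5917 ✓.


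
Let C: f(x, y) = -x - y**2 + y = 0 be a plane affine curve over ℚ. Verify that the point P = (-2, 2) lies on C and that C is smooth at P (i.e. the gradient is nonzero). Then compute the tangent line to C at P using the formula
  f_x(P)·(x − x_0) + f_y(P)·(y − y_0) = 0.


Tangent line at P: -x - 3*y + 4 = 0.

Step 1: f(-2, 2) = 0, so P lies on C.
Step 2: partial derivatives
  f_x(x, y) = -1, f_y(x, y) = 1 - 2*y.
  f_x(P) = -1, f_y(P) = -3 (gradient nonzero, so P is smooth).
Step 3: tangent line at P: -1·(x − -2) + -3·(y − 2) = 0.
Expanding: -x - 3*y + 4 = 0.


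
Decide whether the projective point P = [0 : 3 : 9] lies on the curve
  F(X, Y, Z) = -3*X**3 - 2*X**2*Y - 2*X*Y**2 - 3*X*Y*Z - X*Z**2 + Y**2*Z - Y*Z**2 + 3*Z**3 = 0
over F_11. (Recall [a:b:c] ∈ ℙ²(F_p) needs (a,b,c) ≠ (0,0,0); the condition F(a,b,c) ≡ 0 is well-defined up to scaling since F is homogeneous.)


F(0,3,9) ≡ 1 (mod 11); P is NOT on the curve.

Evaluate F(0, 3, 9) term-by-term (mod 11).
  -3*X**3 ↦ -3·0·1·1 = 0
  -2*X**2*Y ↦ -2·0·3·1 = 0
  -2*X*Y**2 ↦ -2·0·9·1 = 0
  -3*X*Y*Z ↦ -3·0·3·9 = 0
  -X*Z**2 ↦ -1·0·1·81 = 0
  Y**2*Z ↦ 1·1·9·9 = 81
  -Y*Z**2 ↦ -1·1·3·81 = -243
  3*Z**3 ↦ 3·1·1·729 = 2187
Sum: F(0, 3, 9) = (0) + (0) + (0) + (0) + (0) + (81) + (-243) + (2187) = 2025.
Reducing mod 11: 2025 ≡ 1 (mod 11).
Since F(a, b, c) ≡ 1 ≠ 0 (mod 11), P does NOT lie on the curve.


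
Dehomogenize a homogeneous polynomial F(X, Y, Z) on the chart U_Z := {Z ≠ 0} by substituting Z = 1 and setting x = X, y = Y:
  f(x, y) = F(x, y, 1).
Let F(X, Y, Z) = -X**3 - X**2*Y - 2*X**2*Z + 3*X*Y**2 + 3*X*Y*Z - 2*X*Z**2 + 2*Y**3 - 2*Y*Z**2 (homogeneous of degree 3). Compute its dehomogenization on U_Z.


f(x, y) = -x**3 - x**2*y - 2*x**2 + 3*x*y**2 + 3*x*y - 2*x + 2*y**3 - 2*y

On U_Z we set Z = 1. Each monomial c·X^i·Y^j·Z^k in F becomes c·x^i·y^j·1^k = c·x^i·y^j.
Substituting Z = 1: F(X, Y, 1) = -x**3 - x**2*y - 2*x**2 + 3*x*y**2 + 3*x*y - 2*x + 2*y**3 - 2*y.
Note: deg(f) ≤ deg(F) = 3; strict inequality happens when F is divisible by Z (lost terms).


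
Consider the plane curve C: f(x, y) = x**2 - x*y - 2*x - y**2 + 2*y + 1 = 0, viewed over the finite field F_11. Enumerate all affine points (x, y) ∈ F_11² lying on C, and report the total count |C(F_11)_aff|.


Affine F_11-points: {(1, 0), (1, 1), (2, 1), (2, 10), (7, 2), (7, 4), (8, 2), (8, 3), (10, 4), (10, 10)}; count = 10.

For each of the 121 pairs (x, y) ∈ F_11², evaluate f(x, y) mod 11. Record the zeros.
  x = 0: [0↦1, 1↦2, 2↦1, 3↦9, 4↦4, 5↦8, 6↦10, 7↦10, 8↦8, 9↦4, 10↦9]  zeros at y ∈ ∅
  x = 1: [0↦0, 1↦0, 2↦9, 3↦5, 4↦10, 5↦2, 6↦3, 7↦2, 8↦10, 9↦5, 10↦9]  zeros at y ∈ {0, 1}
  x = 2: [0↦1, 1↦0, 2↦8, 3↦3, 4↦7, 5↦9, 6↦9, 7↦7, 8↦3, 9↦8, 10↦0]  zeros at y ∈ {1, 10}
  x = 3: [0↦4, 1↦2, 2↦9, 3↦3, 4↦6, 5↦7, 6↦6, 7↦3, 8↦9, 9↦2, 10↦4]  zeros at y ∈ ∅
  x = 4: [0↦9, 1↦6, 2↦1, 3↦5, 4↦7, 5↦7, 6↦5, 7↦1, 8↦6, 9↦9, 10↦10]  zeros at y ∈ ∅
  x = 5: [0↦5, 1↦1, 2↦6, 3↦9, 4↦10, 5↦9, 6↦6, 7↦1, 8↦5, 9↦7, 10↦7]  zeros at y ∈ ∅
  x = 6: [0↦3, 1↦9, 2↦2, 3↦4, 4↦4, 5↦2, 6↦9, 7↦3, 8↦6, 9↦7, 10↦6]  zeros at y ∈ ∅
  x = 7: [0↦3, 1↦8, 2↦0, 3↦1, 4↦0, 5↦8, 6↦3, 7↦7, 8↦9, 9↦9, 10↦7]  zeros at y ∈ {2, 4}
  x = 8: [0↦5, 1↦9, 2↦0, 3↦0, 4↦9, 5↦5, 6↦10, 7↦2, 8↦3, 9↦2, 10↦10]  zeros at y ∈ {2, 3}
  x = 9: [0↦9, 1↦1, 2↦2, 3↦1, 4↦9, 5↦4, 6↦8, 7↦10, 8↦10, 9↦8, 10↦4]  zeros at y ∈ ∅
  x = 10: [0↦4, 1↦6, 2↦6, 3↦4, 4↦0, 5↦5, 6↦8, 7↦9, 8↦8, 9↦5, 10↦0]  zeros at y ∈ {4, 10}
Collecting zeros: affine points = {(1, 0), (1, 1), (2, 1), (2, 10), (7, 2), (7, 4), (8, 2), (8, 3), (10, 4), (10, 10)}.
Total count |C(F_11)_aff| = 10.


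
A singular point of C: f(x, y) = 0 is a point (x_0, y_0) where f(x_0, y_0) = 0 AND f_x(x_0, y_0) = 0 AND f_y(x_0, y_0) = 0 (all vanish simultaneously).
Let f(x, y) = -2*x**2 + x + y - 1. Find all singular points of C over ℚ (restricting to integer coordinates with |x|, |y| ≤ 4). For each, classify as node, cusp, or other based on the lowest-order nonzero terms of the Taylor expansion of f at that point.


No singular points in the scanned grid; C is smooth there.

Compute partial derivatives:
  f_x = 1 - 4*x.
  f_y = 1.
f_y = 1 is a nonzero constant, so f_y never vanishes: no point (x, y) can satisfy f = f_x = f_y = 0. In particular no (x, y) ∈ {−4, ..., 4}² is singular; the curve is smooth.


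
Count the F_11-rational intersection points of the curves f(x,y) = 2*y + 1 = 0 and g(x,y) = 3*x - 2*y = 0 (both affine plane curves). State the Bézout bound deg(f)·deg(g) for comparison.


Common zeros: {(7, 5)}; count = 1; Bézout bound = 1.

deg(f) = 1, deg(g) = 1, so Bézout bound = 1.
Scan x ∈ F_11. For each x, list the y ∈ F_11 with f(x, y) ≡ 0 and those with g(x, y) ≡ 0 (mod 11); the common zeros in that column are the intersection.
  x = 0: f ≡ 0 at y ∈ {5}; g ≡ 0 at y ∈ {0}; common: ∅.
  x = 1: f ≡ 0 at y ∈ {5}; g ≡ 0 at y ∈ {7}; common: ∅.
  x = 2: f ≡ 0 at y ∈ {5}; g ≡ 0 at y ∈ {3}; common: ∅.
  x = 3: f ≡ 0 at y ∈ {5}; g ≡ 0 at y ∈ {10}; common: ∅.
  x = 4: f ≡ 0 at y ∈ {5}; g ≡ 0 at y ∈ {6}; common: ∅.
  x = 5: f ≡ 0 at y ∈ {5}; g ≡ 0 at y ∈ {2}; common: ∅.
  x = 6: f ≡ 0 at y ∈ {5}; g ≡ 0 at y ∈ {9}; common: ∅.
  x = 7: f ≡ 0 at y ∈ {5}; g ≡ 0 at y ∈ {5}; common: {5}.
  x = 8: f ≡ 0 at y ∈ {5}; g ≡ 0 at y ∈ {1}; common: ∅.
  x = 9: f ≡ 0 at y ∈ {5}; g ≡ 0 at y ∈ {8}; common: ∅.
  x = 10: f ≡ 0 at y ∈ {5}; g ≡ 0 at y ∈ {4}; common: ∅.
Collecting: common zeros = {(7, 5)}, so the count is 1.
Comparison with the Bézout bound: 1 ≤ 1 = deg(f)·deg(g), as expected for curves with no common component (the bound is attained).


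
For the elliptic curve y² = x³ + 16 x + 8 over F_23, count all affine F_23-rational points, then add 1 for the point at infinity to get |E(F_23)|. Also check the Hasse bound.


Affine points = {(0, 10), (0, 13), (1, 5), (1, 18), (2, 5), (2, 18), (5, 11), (5, 12), (7, 7), (7, 16), (8, 2), (8, 21), (10, 8), (10, 15), (14, 3), (14, 20), (15, 9), (15, 14), (16, 6), (16, 17), (17, 8), (17, 15), (19, 8), (19, 15), (20, 5), (20, 18)}; affine count = 26; |E(F_23)| = 27.

Discriminant check: Δ ∝ 4a³ + 27b² = 4·16³ + 27·8² = 4·4096 + 27·64 ≡ 11 (mod 23). Nonzero ⇒ E is nonsingular.
For each x ∈ F_23, compute rhs = x³ + 16·x + 8 mod 23, then count y ∈ F_23 with y² ≡ rhs.
  x = 0: rhs = 8, matching y values: 10, 13 (2 points).
  x = 1: rhs = 2, matching y values: 5, 18 (2 points).
  x = 2: rhs = 2, matching y values: 5, 18 (2 points).
  x = 3: rhs = 14, matching y values: none (0 points).
  x = 4: rhs = 21, matching y values: none (0 points).
  x = 5: rhs = 6, matching y values: 11, 12 (2 points).
  x = 6: rhs = 21, matching y values: none (0 points).
  x = 7: rhs = 3, matching y values: 7, 16 (2 points).
  x = 8: rhs = 4, matching y values: 2, 21 (2 points).
  x = 9: rhs = 7, matching y values: none (0 points).
  x = 10: rhs = 18, matching y values: 8, 15 (2 points).
  x = 11: rhs = 20, matching y values: none (0 points).
  x = 12: rhs = 19, matching y values: none (0 points).
  x = 13: rhs = 21, matching y values: none (0 points).
  x = 14: rhs = 9, matching y values: 3, 20 (2 points).
  x = 15: rhs = 12, matching y values: 9, 14 (2 points).
  x = 16: rhs = 13, matching y values: 6, 17 (2 points).
  x = 17: rhs = 18, matching y values: 8, 15 (2 points).
  x = 18: rhs = 10, matching y values: none (0 points).
  x = 19: rhs = 18, matching y values: 8, 15 (2 points).
  x = 20: rhs = 2, matching y values: 5, 18 (2 points).
  x = 21: rhs = 14, matching y values: none (0 points).
  x = 22: rhs = 14, matching y values: none (0 points).
Total affine count: 26.
Full point count |E(F_23)| = 26 + 1 = 27.
Hasse bound: |27 − (23+1)| = |3| = 3 ≤ 2√23 ≈ 9.5917 ✓.


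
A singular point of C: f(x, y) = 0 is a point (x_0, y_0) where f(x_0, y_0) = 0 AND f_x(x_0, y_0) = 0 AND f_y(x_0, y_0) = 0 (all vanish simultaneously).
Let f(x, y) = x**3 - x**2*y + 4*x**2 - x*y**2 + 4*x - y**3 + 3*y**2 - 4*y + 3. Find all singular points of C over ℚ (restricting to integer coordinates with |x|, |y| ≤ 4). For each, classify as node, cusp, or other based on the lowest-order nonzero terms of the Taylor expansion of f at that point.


Singular points: {(-1, 1)}; classification: cusp.

Compute partial derivatives:
  f_x = 3*x**2 - 2*x*y + 8*x - y**2 + 4.
  f_y = -x**2 - 2*x*y - 3*y**2 + 6*y - 4.
Scan x_0 ∈ {−4, ..., 4}. For each x_0, f_y(x_0, y) is a polynomial in y; find its integer roots y ∈ {−4, ..., 4}, then test f_x and f at those candidates.
  x = -4: f_y(-4, y) = -3*y**2 + 14*y - 20; no integer root y with |y| ≤ 4.
  x = -3: f_y(-3, y) = -3*y**2 + 12*y - 13; no integer root y with |y| ≤ 4.
  x = -2: f_y(-2, y) = -3*y**2 + 10*y - 8; vanishes at y ∈ {2}. (-2, 2): f_x = 4 ≠ 0.
  x = -1: f_y(-1, y) = -3*y**2 + 8*y - 5; vanishes at y ∈ {1}. (-1, 1): f_x = 0, f = 0 — SINGULAR.
  x = 0: f_y(0, y) = -3*y**2 + 6*y - 4; no integer root y with |y| ≤ 4.
  x = 1: f_y(1, y) = -3*y**2 + 4*y - 5; no integer root y with |y| ≤ 4.
  x = 2: f_y(2, y) = -3*y**2 + 2*y - 8; no integer root y with |y| ≤ 4.
  x = 3: f_y(3, y) = -3*y**2 - 13; no integer root y with |y| ≤ 4.
  x = 4: f_y(4, y) = -3*y**2 - 2*y - 20; no integer root y with |y| ≤ 4.
Only singular point on the grid: (-1, 1).
Classify: substitute x = -1 + u, y = 1 + v and expand: f = u**3 - u**2*v - u*v**2 - v**3 + v**2.
No constant or linear terms (consistent with a singular point). Quadratic part: v**2. Cubic part: u**3 - u**2*v - u*v**2 - v**3.
The quadratic part v**2 is a perfect square, so there is a single (double) tangent line v = 0, i.e. y = 1. Restricting the cubic part to that line (v = 0) leaves u**3 ≠ 0, so f is not divisible by v and the branch is v² ≈ -u**3 to lowest order — this is a cusp.
Classification: cusp.


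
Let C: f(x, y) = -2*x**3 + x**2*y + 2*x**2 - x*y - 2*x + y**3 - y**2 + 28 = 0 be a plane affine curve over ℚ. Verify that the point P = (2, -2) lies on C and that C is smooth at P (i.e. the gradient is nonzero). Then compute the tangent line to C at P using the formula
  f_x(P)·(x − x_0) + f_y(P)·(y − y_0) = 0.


Tangent line at P: -24*x + 18*y + 84 = 0.

Step 1: f(2, -2) = 0, so P lies on C.
Step 2: partial derivatives
  f_x(x, y) = -6*x**2 + 2*x*y + 4*x - y - 2, f_y(x, y) = x**2 - x + 3*y**2 - 2*y.
  f_x(P) = -24, f_y(P) = 18 (gradient nonzero, so P is smooth).
Step 3: tangent line at P: -24·(x − 2) + 18·(y − -2) = 0.
Expanding: -24*x + 18*y + 84 = 0.


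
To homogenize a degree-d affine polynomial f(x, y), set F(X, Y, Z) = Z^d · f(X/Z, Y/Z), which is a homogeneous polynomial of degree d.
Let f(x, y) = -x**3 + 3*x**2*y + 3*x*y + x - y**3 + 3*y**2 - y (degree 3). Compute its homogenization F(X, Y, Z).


F(X, Y, Z) = -X**3 + 3*X**2*Y + 3*X*Y*Z + X*Z**2 - Y**3 + 3*Y**2*Z - Y*Z**2

deg(f) = 3.
Substitute x = X/Z, y = Y/Z into f, then multiply by Z^3.
  monomial -1·x^3·y^0 ↦ -1·X^3·Y^0·Z^0.
  monomial 3·x^2·y^1 ↦ 3·X^2·Y^1·Z^0.
  monomial 3·x^1·y^1 ↦ 3·X^1·Y^1·Z^1.
  monomial 1·x^1·y^0 ↦ 1·X^1·Y^0·Z^2.
  monomial -1·x^0·y^3 ↦ -1·X^0·Y^3·Z^0.
  monomial 3·x^0·y^2 ↦ 3·X^0·Y^2·Z^1.
  monomial -1·x^0·y^1 ↦ -1·X^0·Y^1·Z^2.
Collecting: F(X, Y, Z) = -X**3 + 3*X**2*Y + 3*X*Y*Z + X*Z**2 - Y**3 + 3*Y**2*Z - Y*Z**2.


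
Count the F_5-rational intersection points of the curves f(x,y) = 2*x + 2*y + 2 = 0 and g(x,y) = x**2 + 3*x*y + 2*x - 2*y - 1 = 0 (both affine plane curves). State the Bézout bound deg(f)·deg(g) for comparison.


Common zeros: {(1, 3), (2, 2)}; count = 2; Bézout bound = 2.

deg(f) = 1, deg(g) = 2, so Bézout bound = 2.
Scan x ∈ F_5. For each x, list the y ∈ F_5 with f(x, y) ≡ 0 and those with g(x, y) ≡ 0 (mod 5); the common zeros in that column are the intersection.
  x = 0: f ≡ 0 at y ∈ {4}; g ≡ 0 at y ∈ {2}; common: ∅.
  x = 1: f ≡ 0 at y ∈ {3}; g ≡ 0 at y ∈ {3}; common: {3}.
  x = 2: f ≡ 0 at y ∈ {2}; g ≡ 0 at y ∈ {2}; common: {2}.
  x = 3: f ≡ 0 at y ∈ {1}; g ≡ 0 at y ∈ {3}; common: ∅.
  x = 4: f ≡ 0 at y ∈ {0}; g ≡ 0 at y ∈ ∅; common: ∅.
Collecting: common zeros = {(1, 3), (2, 2)}, so the count is 2.
Comparison with the Bézout bound: 2 ≤ 2 = deg(f)·deg(g), as expected for curves with no common component (the bound is attained).


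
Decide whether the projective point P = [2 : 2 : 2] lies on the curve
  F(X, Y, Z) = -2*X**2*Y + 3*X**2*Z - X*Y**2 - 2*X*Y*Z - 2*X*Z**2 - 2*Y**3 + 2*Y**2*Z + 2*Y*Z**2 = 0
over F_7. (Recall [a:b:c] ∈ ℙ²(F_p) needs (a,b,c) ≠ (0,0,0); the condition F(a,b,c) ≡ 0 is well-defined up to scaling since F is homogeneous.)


F(2,2,2) ≡ 5 (mod 7); P is NOT on the curve.

Evaluate F(2, 2, 2) term-by-term (mod 7).
  -2*X**2*Y ↦ -2·4·2·1 = -16
  3*X**2*Z ↦ 3·4·1·2 = 24
  -X*Y**2 ↦ -1·2·4·1 = -8
  -2*X*Y*Z ↦ -2·2·2·2 = -16
  -2*X*Z**2 ↦ -2·2·1·4 = -16
  -2*Y**3 ↦ -2·1·8·1 = -16
  2*Y**2*Z ↦ 2·1·4·2 = 16
  2*Y*Z**2 ↦ 2·1·2·4 = 16
Sum: F(2, 2, 2) = (-16) + (24) + (-8) + (-16) + (-16) + (-16) + (16) + (16) = -16.
Reducing mod 7: -16 ≡ 5 (mod 7).
Since F(a, b, c) ≡ 5 ≠ 0 (mod 7), P does NOT lie on the curve.


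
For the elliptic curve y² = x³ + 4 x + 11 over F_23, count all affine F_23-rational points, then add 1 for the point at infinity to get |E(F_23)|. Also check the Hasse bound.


Affine points = {(1, 4), (1, 19), (2, 2), (2, 21), (3, 2), (3, 21), (5, 8), (5, 15), (8, 7), (8, 16), (10, 4), (10, 19), (11, 11), (11, 12), (12, 4), (12, 19), (13, 11), (13, 12), (16, 10), (16, 13), (17, 1), (17, 22), (18, 2), (18, 21), (19, 0), (20, 8), (20, 15), (21, 8), (21, 15), (22, 11), (22, 12)}; affine count = 31; |E(F_23)| = 32.

Discriminant check: Δ ∝ 4a³ + 27b² = 4·4³ + 27·11² = 4·64 + 27·121 ≡ 4 (mod 23). Nonzero ⇒ E is nonsingular.
For each x ∈ F_23, compute rhs = x³ + 4·x + 11 mod 23, then count y ∈ F_23 with y² ≡ rhs.
  x = 0: rhs = 11, matching y values: none (0 points).
  x = 1: rhs = 16, matching y values: 4, 19 (2 points).
  x = 2: rhs = 4, matching y values: 2, 21 (2 points).
  x = 3: rhs = 4, matching y values: 2, 21 (2 points).
  x = 4: rhs = 22, matching y values: none (0 points).
  x = 5: rhs = 18, matching y values: 8, 15 (2 points).
  x = 6: rhs = 21, matching y values: none (0 points).
  x = 7: rhs = 14, matching y values: none (0 points).
  x = 8: rhs = 3, matching y values: 7, 16 (2 points).
  x = 9: rhs = 17, matching y values: none (0 points).
  x = 10: rhs = 16, matching y values: 4, 19 (2 points).
  x = 11: rhs = 6, matching y values: 11, 12 (2 points).
  x = 12: rhs = 16, matching y values: 4, 19 (2 points).
  x = 13: rhs = 6, matching y values: 11, 12 (2 points).
  x = 14: rhs = 5, matching y values: none (0 points).
  x = 15: rhs = 19, matching y values: none (0 points).
  x = 16: rhs = 8, matching y values: 10, 13 (2 points).
  x = 17: rhs = 1, matching y values: 1, 22 (2 points).
  x = 18: rhs = 4, matching y values: 2, 21 (2 points).
  x = 19: rhs = 0, matching y values: 0 (1 points).
  x = 20: rhs = 18, matching y values: 8, 15 (2 points).
  x = 21: rhs = 18, matching y values: 8, 15 (2 points).
  x = 22: rhs = 6, matching y values: 11, 12 (2 points).
Total affine count: 31.
Full point count |E(F_23)| = 31 + 1 = 32.
Hasse bound: |32 − (23+1)| = |8| = 8 ≤ 2√23 ≈ 9.5917 ✓.


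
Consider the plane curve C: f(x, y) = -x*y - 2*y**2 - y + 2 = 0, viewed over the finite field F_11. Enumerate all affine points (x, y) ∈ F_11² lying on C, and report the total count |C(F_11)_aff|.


Affine F_11-points: {(1, 3), (1, 7), (2, 6), (2, 9), (7, 2), (7, 5), (8, 4), (8, 8), (10, 1), (10, 10)}; count = 10.

For each of the 121 pairs (x, y) ∈ F_11², evaluate f(x, y) mod 11. Record the zeros.
  x = 0: [0↦2, 1↦10, 2↦3, 3↦3, 4↦10, 5↦2, 6↦1, 7↦7, 8↦9, 9↦7, 10↦1]  zeros at y ∈ ∅
  x = 1: [0↦2, 1↦9, 2↦1, 3↦0, 4↦6, 5↦8, 6↦6, 7↦0, 8↦1, 9↦9, 10↦2]  zeros at y ∈ {3, 7}
  x = 2: [0↦2, 1↦8, 2↦10, 3↦8, 4↦2, 5↦3, 6↦0, 7↦4, 8↦4, 9↦0, 10↦3]  zeros at y ∈ {6, 9}
  x = 3: [0↦2, 1↦7, 2↦8, 3↦5, 4↦9, 5↦9, 6↦5, 7↦8, 8↦7, 9↦2, 10↦4]  zeros at y ∈ ∅
  x = 4: [0↦2, 1↦6, 2↦6, 3↦2, 4↦5, 5↦4, 6↦10, 7↦1, 8↦10, 9↦4, 10↦5]  zeros at y ∈ ∅
  x = 5: [0↦2, 1↦5, 2↦4, 3↦10, 4↦1, 5↦10, 6↦4, 7↦5, 8↦2, 9↦6, 10↦6]  zeros at y ∈ ∅
  x = 6: [0↦2, 1↦4, 2↦2, 3↦7, 4↦8, 5↦5, 6↦9, 7↦9, 8↦5, 9↦8, 10↦7]  zeros at y ∈ ∅
  x = 7: [0↦2, 1↦3, 2↦0, 3↦4, 4↦4, 5↦0, 6↦3, 7↦2, 8↦8, 9↦10, 10↦8]  zeros at y ∈ {2, 5}
  x = 8: [0↦2, 1↦2, 2↦9, 3↦1, 4↦0, 5↦6, 6↦8, 7↦6, 8↦0, 9↦1, 10↦9]  zeros at y ∈ {4, 8}
  x = 9: [0↦2, 1↦1, 2↦7, 3↦9, 4↦7, 5↦1, 6↦2, 7↦10, 8↦3, 9↦3, 10↦10]  zeros at y ∈ ∅
  x = 10: [0↦2, 1↦0, 2↦5, 3↦6, 4↦3, 5↦7, 6↦7, 7↦3, 8↦6, 9↦5, 10↦0]  zeros at y ∈ {1, 10}
Collecting zeros: affine points = {(1, 3), (1, 7), (2, 6), (2, 9), (7, 2), (7, 5), (8, 4), (8, 8), (10, 1), (10, 10)}.
Total count |C(F_11)_aff| = 10.


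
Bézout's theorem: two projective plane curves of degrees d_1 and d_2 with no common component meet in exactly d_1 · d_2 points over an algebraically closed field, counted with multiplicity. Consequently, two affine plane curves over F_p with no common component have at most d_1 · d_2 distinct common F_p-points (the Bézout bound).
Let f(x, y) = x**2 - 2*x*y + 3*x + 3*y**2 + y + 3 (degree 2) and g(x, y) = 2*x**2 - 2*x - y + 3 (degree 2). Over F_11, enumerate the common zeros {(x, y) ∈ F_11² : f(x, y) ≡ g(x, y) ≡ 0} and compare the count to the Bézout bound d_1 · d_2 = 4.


Common zeros: {(0, 3), (5, 10)}; count = 2; Bézout bound = 4.

deg(f) = 2, deg(g) = 2, so Bézout bound = 4.
Scan x ∈ F_11. For each x, list the y ∈ F_11 with f(x, y) ≡ 0 and those with g(x, y) ≡ 0 (mod 11); the common zeros in that column are the intersection.
  x = 0: f ≡ 0 at y ∈ {3, 4}; g ≡ 0 at y ∈ {3}; common: {3}.
  x = 1: f ≡ 0 at y ∈ {5, 10}; g ≡ 0 at y ∈ {3}; common: ∅.
  x = 2: f ≡ 0 at y ∈ ∅; g ≡ 0 at y ∈ {7}; common: ∅.
  x = 3: f ≡ 0 at y ∈ {3, 6}; g ≡ 0 at y ∈ {4}; common: ∅.
  x = 4: f ≡ 0 at y ∈ ∅; g ≡ 0 at y ∈ {5}; common: ∅.
  x = 5: f ≡ 0 at y ∈ {4, 10}; g ≡ 0 at y ∈ {10}; common: {10}.
  x = 6: f ≡ 0 at y ∈ {5, 6}; g ≡ 0 at y ∈ {8}; common: ∅.
  x = 7: f ≡ 0 at y ∈ ∅; g ≡ 0 at y ∈ {10}; common: ∅.
  x = 8: f ≡ 0 at y ∈ ∅; g ≡ 0 at y ∈ {5}; common: ∅.
  x = 9: f ≡ 0 at y ∈ ∅; g ≡ 0 at y ∈ {4}; common: ∅.
  x = 10: f ≡ 0 at y ∈ ∅; g ≡ 0 at y ∈ {7}; common: ∅.
Collecting: common zeros = {(0, 3), (5, 10)}, so the count is 2.
Comparison with the Bézout bound: 2 ≤ 4 = deg(f)·deg(g), as expected for curves with no common component (the affine F_11-count falls short of the bound because intersections may lie at infinity, over extension fields, or carry multiplicity).


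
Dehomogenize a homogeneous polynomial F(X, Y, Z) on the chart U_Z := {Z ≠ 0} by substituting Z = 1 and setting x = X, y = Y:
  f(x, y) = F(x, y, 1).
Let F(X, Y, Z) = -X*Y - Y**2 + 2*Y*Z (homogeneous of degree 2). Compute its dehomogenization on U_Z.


f(x, y) = -x*y - y**2 + 2*y

On U_Z we set Z = 1. Each monomial c·X^i·Y^j·Z^k in F becomes c·x^i·y^j·1^k = c·x^i·y^j.
Substituting Z = 1: F(X, Y, 1) = -x*y - y**2 + 2*y.
Note: deg(f) ≤ deg(F) = 2; strict inequality happens when F is divisible by Z (lost terms).


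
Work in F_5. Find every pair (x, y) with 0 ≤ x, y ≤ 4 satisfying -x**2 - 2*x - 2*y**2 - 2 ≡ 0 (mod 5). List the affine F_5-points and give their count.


Affine F_5-points: {(0, 2), (0, 3), (1, 0), (2, 0), (3, 2), (3, 3)}; count = 6.

For each of the 25 pairs (x, y) ∈ F_5², evaluate f(x, y) mod 5. Record the zeros.
  x = 0: [0↦3, 1↦1, 2↦0, 3↦0, 4↦1]  zeros at y ∈ {2, 3}
  x = 1: [0↦0, 1↦3, 2↦2, 3↦2, 4↦3]  zeros at y ∈ {0}
  x = 2: [0↦0, 1↦3, 2↦2, 3↦2, 4↦3]  zeros at y ∈ {0}
  x = 3: [0↦3, 1↦1, 2↦0, 3↦0, 4↦1]  zeros at y ∈ {2, 3}
  x = 4: [0↦4, 1↦2, 2↦1, 3↦1, 4↦2]  zeros at y ∈ ∅
Collecting zeros: affine points = {(0, 2), (0, 3), (1, 0), (2, 0), (3, 2), (3, 3)}.
Total count |C(F_5)_aff| = 6.


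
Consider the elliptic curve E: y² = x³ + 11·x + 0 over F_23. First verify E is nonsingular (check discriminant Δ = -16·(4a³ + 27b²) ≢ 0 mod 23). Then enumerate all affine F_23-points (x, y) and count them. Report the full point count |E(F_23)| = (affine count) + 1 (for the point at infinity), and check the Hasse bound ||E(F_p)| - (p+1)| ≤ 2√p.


Affine points = {(0, 0), (1, 9), (1, 14), (4, 4), (4, 19), (6, 11), (6, 12), (7, 11), (7, 12), (8, 5), (8, 18), (9, 0), (10, 11), (10, 12), (11, 7), (11, 16), (14, 0), (18, 2), (18, 21), (20, 3), (20, 20), (21, 4), (21, 19)}; affine count = 23; |E(F_23)| = 24.

Discriminant check: Δ ∝ 4a³ + 27b² = 4·11³ + 27·0² = 4·1331 + 27·0 ≡ 11 (mod 23). Nonzero ⇒ E is nonsingular.
For each x ∈ F_23, compute rhs = x³ + 11·x + 0 mod 23, then count y ∈ F_23 with y² ≡ rhs.
  x = 0: rhs = 0, matching y values: 0 (1 points).
  x = 1: rhs = 12, matching y values: 9, 14 (2 points).
  x = 2: rhs = 7, matching y values: none (0 points).
  x = 3: rhs = 14, matching y values: none (0 points).
  x = 4: rhs = 16, matching y values: 4, 19 (2 points).
  x = 5: rhs = 19, matching y values: none (0 points).
  x = 6: rhs = 6, matching y values: 11, 12 (2 points).
  x = 7: rhs = 6, matching y values: 11, 12 (2 points).
  x = 8: rhs = 2, matching y values: 5, 18 (2 points).
  x = 9: rhs = 0, matching y values: 0 (1 points).
  x = 10: rhs = 6, matching y values: 11, 12 (2 points).
  x = 11: rhs = 3, matching y values: 7, 16 (2 points).
  x = 12: rhs = 20, matching y values: none (0 points).
  x = 13: rhs = 17, matching y values: none (0 points).
  x = 14: rhs = 0, matching y values: 0 (1 points).
  x = 15: rhs = 21, matching y values: none (0 points).
  x = 16: rhs = 17, matching y values: none (0 points).
  x = 17: rhs = 17, matching y values: none (0 points).
  x = 18: rhs = 4, matching y values: 2, 21 (2 points).
  x = 19: rhs = 7, matching y values: none (0 points).
  x = 20: rhs = 9, matching y values: 3, 20 (2 points).
  x = 21: rhs = 16, matching y values: 4, 19 (2 points).
  x = 22: rhs = 11, matching y values: none (0 points).
Total affine count: 23.
Full point count |E(F_23)| = 23 + 1 = 24.
Hasse bound: |24 − (23+1)| = |0| = 0 ≤ 2√23 ≈ 9.5917 ✓.


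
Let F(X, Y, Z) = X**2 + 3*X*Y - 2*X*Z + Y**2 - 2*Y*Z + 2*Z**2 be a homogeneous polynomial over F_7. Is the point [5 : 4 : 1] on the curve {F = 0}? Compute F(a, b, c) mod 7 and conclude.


F(5,4,1) ≡ 1 (mod 7); P is NOT on the curve.

Evaluate F(5, 4, 1) term-by-term (mod 7).
  X**2 ↦ 1·25·1·1 = 25
  3*X*Y ↦ 3·5·4·1 = 60
  -2*X*Z ↦ -2·5·1·1 = -10
  Y**2 ↦ 1·1·16·1 = 16
  -2*Y*Z ↦ -2·1·4·1 = -8
  2*Z**2 ↦ 2·1·1·1 = 2
Sum: F(5, 4, 1) = (25) + (60) + (-10) + (16) + (-8) + (2) = 85.
Reducing mod 7: 85 ≡ 1 (mod 7).
Since F(a, b, c) ≡ 1 ≠ 0 (mod 7), P does NOT lie on the curve.


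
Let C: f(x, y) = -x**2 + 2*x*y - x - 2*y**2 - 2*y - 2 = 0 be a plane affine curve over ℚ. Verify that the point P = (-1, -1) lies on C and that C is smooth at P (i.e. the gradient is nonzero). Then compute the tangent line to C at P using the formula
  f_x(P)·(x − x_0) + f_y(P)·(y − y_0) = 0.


Tangent line at P: -x - 1 = 0.

Step 1: f(-1, -1) = 0, so P lies on C.
Step 2: partial derivatives
  f_x(x, y) = -2*x + 2*y - 1, f_y(x, y) = 2*x - 4*y - 2.
  f_x(P) = -1, f_y(P) = 0 (gradient nonzero, so P is smooth).
Step 3: tangent line at P: -1·(x − -1) + 0·(y − -1) = 0.
Expanding: -x - 1 = 0.


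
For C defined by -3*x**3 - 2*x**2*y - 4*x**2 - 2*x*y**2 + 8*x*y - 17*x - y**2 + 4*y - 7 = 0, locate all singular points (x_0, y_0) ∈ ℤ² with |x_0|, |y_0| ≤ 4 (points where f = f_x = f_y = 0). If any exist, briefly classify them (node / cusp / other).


Singular points: {(-1, 3)}; classification: node.

Compute partial derivatives:
  f_x = -9*x**2 - 4*x*y - 8*x - 2*y**2 + 8*y - 17.
  f_y = -2*x**2 - 4*x*y + 8*x - 2*y + 4.
Scan x_0 ∈ {−4, ..., 4}. For each x_0, f_y(x_0, y) is a polynomial in y; find its integer roots y ∈ {−4, ..., 4}, then test f_x and f at those candidates.
  x = -4: f_y(-4, y) = 14*y - 60; no integer root y with |y| ≤ 4.
  x = -3: f_y(-3, y) = 10*y - 38; no integer root y with |y| ≤ 4.
  x = -2: f_y(-2, y) = 6*y - 20; no integer root y with |y| ≤ 4.
  x = -1: f_y(-1, y) = 2*y - 6; vanishes at y ∈ {3}. (-1, 3): f_x = 0, f = 0 — SINGULAR.
  x = 0: f_y(0, y) = 4 - 2*y; vanishes at y ∈ {2}. (0, 2): f_x = -9 ≠ 0.
  x = 1: f_y(1, y) = 10 - 6*y; no integer root y with |y| ≤ 4.
  x = 2: f_y(2, y) = 12 - 10*y; no integer root y with |y| ≤ 4.
  x = 3: f_y(3, y) = 10 - 14*y; no integer root y with |y| ≤ 4.
  x = 4: f_y(4, y) = 4 - 18*y; no integer root y with |y| ≤ 4.
Only singular point on the grid: (-1, 3).
Classify: substitute x = -1 + u, y = 3 + v and expand: f = -3*u**3 - 2*u**2*v - u**2 - 2*u*v**2 + v**2.
No constant or linear terms (consistent with a singular point). Quadratic part: -u**2 + v**2. Cubic part: -3*u**3 - 2*u**2*v - 2*u*v**2.
The quadratic part v**2 - u**2 = (v − u)(v + u) splits into two distinct linear factors, so there are two distinct tangent lines y − 3 = ±(x − -1) — this is a node (ordinary double point).
Classification: node.


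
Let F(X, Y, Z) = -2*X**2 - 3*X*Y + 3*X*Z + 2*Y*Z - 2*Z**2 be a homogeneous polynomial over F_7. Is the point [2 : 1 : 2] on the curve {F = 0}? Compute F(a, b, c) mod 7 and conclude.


F(2,1,2) ≡ 1 (mod 7); P is NOT on the curve.

Evaluate F(2, 1, 2) term-by-term (mod 7).
  -2*X**2 ↦ -2·4·1·1 = -8
  -3*X*Y ↦ -3·2·1·1 = -6
  3*X*Z ↦ 3·2·1·2 = 12
  2*Y*Z ↦ 2·1·1·2 = 4
  -2*Z**2 ↦ -2·1·1·4 = -8
Sum: F(2, 1, 2) = (-8) + (-6) + (12) + (4) + (-8) = -6.
Reducing mod 7: -6 ≡ 1 (mod 7).
Since F(a, b, c) ≡ 1 ≠ 0 (mod 7), P does NOT lie on the curve.


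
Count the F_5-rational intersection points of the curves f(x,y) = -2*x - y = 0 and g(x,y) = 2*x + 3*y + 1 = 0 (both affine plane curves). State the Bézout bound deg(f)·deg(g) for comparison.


Common zeros: {(4, 2)}; count = 1; Bézout bound = 1.

deg(f) = 1, deg(g) = 1, so Bézout bound = 1.
Scan x ∈ F_5. For each x, list the y ∈ F_5 with f(x, y) ≡ 0 and those with g(x, y) ≡ 0 (mod 5); the common zeros in that column are the intersection.
  x = 0: f ≡ 0 at y ∈ {0}; g ≡ 0 at y ∈ {3}; common: ∅.
  x = 1: f ≡ 0 at y ∈ {3}; g ≡ 0 at y ∈ {4}; common: ∅.
  x = 2: f ≡ 0 at y ∈ {1}; g ≡ 0 at y ∈ {0}; common: ∅.
  x = 3: f ≡ 0 at y ∈ {4}; g ≡ 0 at y ∈ {1}; common: ∅.
  x = 4: f ≡ 0 at y ∈ {2}; g ≡ 0 at y ∈ {2}; common: {2}.
Collecting: common zeros = {(4, 2)}, so the count is 1.
Comparison with the Bézout bound: 1 ≤ 1 = deg(f)·deg(g), as expected for curves with no common component (the bound is attained).


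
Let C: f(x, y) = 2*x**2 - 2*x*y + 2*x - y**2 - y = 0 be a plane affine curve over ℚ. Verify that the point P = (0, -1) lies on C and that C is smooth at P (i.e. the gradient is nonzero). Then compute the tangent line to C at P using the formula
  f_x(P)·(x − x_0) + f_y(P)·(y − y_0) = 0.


Tangent line at P: 4*x + y + 1 = 0.

Step 1: f(0, -1) = 0, so P lies on C.
Step 2: partial derivatives
  f_x(x, y) = 4*x - 2*y + 2, f_y(x, y) = -2*x - 2*y - 1.
  f_x(P) = 4, f_y(P) = 1 (gradient nonzero, so P is smooth).
Step 3: tangent line at P: 4·(x − 0) + 1·(y − -1) = 0.
Expanding: 4*x + y + 1 = 0.


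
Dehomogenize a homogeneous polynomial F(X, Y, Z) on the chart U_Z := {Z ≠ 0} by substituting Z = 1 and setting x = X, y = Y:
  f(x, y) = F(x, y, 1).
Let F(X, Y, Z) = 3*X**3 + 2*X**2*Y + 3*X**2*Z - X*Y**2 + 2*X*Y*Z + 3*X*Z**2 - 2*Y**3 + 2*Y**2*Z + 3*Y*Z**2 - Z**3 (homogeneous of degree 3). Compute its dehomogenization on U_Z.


f(x, y) = 3*x**3 + 2*x**2*y + 3*x**2 - x*y**2 + 2*x*y + 3*x - 2*y**3 + 2*y**2 + 3*y - 1

On U_Z we set Z = 1. Each monomial c·X^i·Y^j·Z^k in F becomes c·x^i·y^j·1^k = c·x^i·y^j.
Substituting Z = 1: F(X, Y, 1) = 3*x**3 + 2*x**2*y + 3*x**2 - x*y**2 + 2*x*y + 3*x - 2*y**3 + 2*y**2 + 3*y - 1.
Note: deg(f) ≤ deg(F) = 3; strict inequality happens when F is divisible by Z (lost terms).


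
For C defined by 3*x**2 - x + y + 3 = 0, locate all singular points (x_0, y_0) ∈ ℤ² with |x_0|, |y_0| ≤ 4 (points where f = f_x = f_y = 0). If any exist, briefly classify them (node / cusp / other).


No singular points in the scanned grid; C is smooth there.

Compute partial derivatives:
  f_x = 6*x - 1.
  f_y = 1.
f_y = 1 is a nonzero constant, so f_y never vanishes: no point (x, y) can satisfy f = f_x = f_y = 0. In particular no (x, y) ∈ {−4, ..., 4}² is singular; the curve is smooth.


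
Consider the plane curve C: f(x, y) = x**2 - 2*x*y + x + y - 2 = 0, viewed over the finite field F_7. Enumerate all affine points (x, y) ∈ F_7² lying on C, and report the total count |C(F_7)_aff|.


Affine F_7-points: {(0, 2), (1, 0), (2, 6), (3, 2), (5, 0), (6, 3)}; count = 6.

For each of the 49 pairs (x, y) ∈ F_7², evaluate f(x, y) mod 7. Record the zeros.
  x = 0: [0↦5, 1↦6, 2↦0, 3↦1, 4↦2, 5↦3, 6↦4]  zeros at y ∈ {2}
  x = 1: [0↦0, 1↦6, 2↦5, 3↦4, 4↦3, 5↦2, 6↦1]  zeros at y ∈ {0}
  x = 2: [0↦4, 1↦1, 2↦5, 3↦2, 4↦6, 5↦3, 6↦0]  zeros at y ∈ {6}
  x = 3: [0↦3, 1↦5, 2↦0, 3↦2, 4↦4, 5↦6, 6↦1]  zeros at y ∈ {2}
  x = 4: [0↦4, 1↦4, 2↦4, 3↦4, 4↦4, 5↦4, 6↦4]  zeros at y ∈ ∅
  x = 5: [0↦0, 1↦5, 2↦3, 3↦1, 4↦6, 5↦4, 6↦2]  zeros at y ∈ {0}
  x = 6: [0↦5, 1↦1, 2↦4, 3↦0, 4↦3, 5↦6, 6↦2]  zeros at y ∈ {3}
Collecting zeros: affine points = {(0, 2), (1, 0), (2, 6), (3, 2), (5, 0), (6, 3)}.
Total count |C(F_7)_aff| = 6.


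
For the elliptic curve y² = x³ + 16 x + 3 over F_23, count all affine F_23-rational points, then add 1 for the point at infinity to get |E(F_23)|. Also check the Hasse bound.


Affine points = {(0, 7), (0, 16), (3, 3), (3, 20), (4, 4), (4, 19), (5, 1), (5, 22), (6, 4), (6, 19), (9, 5), (9, 18), (10, 6), (10, 17), (13, 4), (13, 19), (14, 2), (14, 21), (16, 10), (16, 13), (17, 6), (17, 17), (19, 6), (19, 17), (21, 3), (21, 20), (22, 3), (22, 20)}; affine count = 28; |E(F_23)| = 29.

Discriminant check: Δ ∝ 4a³ + 27b² = 4·16³ + 27·3² = 4·4096 + 27·9 ≡ 21 (mod 23). Nonzero ⇒ E is nonsingular.
For each x ∈ F_23, compute rhs = x³ + 16·x + 3 mod 23, then count y ∈ F_23 with y² ≡ rhs.
  x = 0: rhs = 3, matching y values: 7, 16 (2 points).
  x = 1: rhs = 20, matching y values: none (0 points).
  x = 2: rhs = 20, matching y values: none (0 points).
  x = 3: rhs = 9, matching y values: 3, 20 (2 points).
  x = 4: rhs = 16, matching y values: 4, 19 (2 points).
  x = 5: rhs = 1, matching y values: 1, 22 (2 points).
  x = 6: rhs = 16, matching y values: 4, 19 (2 points).
  x = 7: rhs = 21, matching y values: none (0 points).
  x = 8: rhs = 22, matching y values: none (0 points).
  x = 9: rhs = 2, matching y values: 5, 18 (2 points).
  x = 10: rhs = 13, matching y values: 6, 17 (2 points).
  x = 11: rhs = 15, matching y values: none (0 points).
  x = 12: rhs = 14, matching y values: none (0 points).
  x = 13: rhs = 16, matching y values: 4, 19 (2 points).
  x = 14: rhs = 4, matching y values: 2, 21 (2 points).
  x = 15: rhs = 7, matching y values: none (0 points).
  x = 16: rhs = 8, matching y values: 10, 13 (2 points).
  x = 17: rhs = 13, matching y values: 6, 17 (2 points).
  x = 18: rhs = 5, matching y values: none (0 points).
  x = 19: rhs = 13, matching y values: 6, 17 (2 points).
  x = 20: rhs = 20, matching y values: none (0 points).
  x = 21: rhs = 9, matching y values: 3, 20 (2 points).
  x = 22: rhs = 9, matching y values: 3, 20 (2 points).
Total affine count: 28.
Full point count |E(F_23)| = 28 + 1 = 29.
Hasse bound: |29 − (23+1)| = |5| = 5 ≤ 2√23 ≈ 9.5917 ✓.


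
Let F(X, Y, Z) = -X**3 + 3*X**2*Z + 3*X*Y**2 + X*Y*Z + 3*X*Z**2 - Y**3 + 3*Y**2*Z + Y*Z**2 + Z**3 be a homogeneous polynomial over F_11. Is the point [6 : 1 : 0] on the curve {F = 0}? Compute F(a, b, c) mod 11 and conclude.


F(6,1,0) ≡ 10 (mod 11); P is NOT on the curve.

Evaluate F(6, 1, 0) term-by-term (mod 11).
  -X**3 ↦ -1·216·1·1 = -216
  3*X**2*Z ↦ 3·36·1·0 = 0
  3*X*Y**2 ↦ 3·6·1·1 = 18
  X*Y*Z ↦ 1·6·1·0 = 0
  3*X*Z**2 ↦ 3·6·1·0 = 0
  -Y**3 ↦ -1·1·1·1 = -1
  3*Y**2*Z ↦ 3·1·1·0 = 0
  Y*Z**2 ↦ 1·1·1·0 = 0
  Z**3 ↦ 1·1·1·0 = 0
Sum: F(6, 1, 0) = (-216) + (0) + (18) + (0) + (0) + (-1) + (0) + (0) + (0) = -199.
Reducing mod 11: -199 ≡ 10 (mod 11).
Since F(a, b, c) ≡ 10 ≠ 0 (mod 11), P does NOT lie on the curve.


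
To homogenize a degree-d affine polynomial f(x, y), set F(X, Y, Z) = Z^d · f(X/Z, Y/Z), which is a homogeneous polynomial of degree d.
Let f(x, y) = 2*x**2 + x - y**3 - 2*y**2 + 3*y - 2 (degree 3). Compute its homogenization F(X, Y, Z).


F(X, Y, Z) = 2*X**2*Z + X*Z**2 - Y**3 - 2*Y**2*Z + 3*Y*Z**2 - 2*Z**3

deg(f) = 3.
Substitute x = X/Z, y = Y/Z into f, then multiply by Z^3.
  monomial 2·x^2·y^0 ↦ 2·X^2·Y^0·Z^1.
  monomial 1·x^1·y^0 ↦ 1·X^1·Y^0·Z^2.
  monomial -1·x^0·y^3 ↦ -1·X^0·Y^3·Z^0.
  monomial -2·x^0·y^2 ↦ -2·X^0·Y^2·Z^1.
  monomial 3·x^0·y^1 ↦ 3·X^0·Y^1·Z^2.
  monomial -2·x^0·y^0 ↦ -2·X^0·Y^0·Z^3.
Collecting: F(X, Y, Z) = 2*X**2*Z + X*Z**2 - Y**3 - 2*Y**2*Z + 3*Y*Z**2 - 2*Z**3.


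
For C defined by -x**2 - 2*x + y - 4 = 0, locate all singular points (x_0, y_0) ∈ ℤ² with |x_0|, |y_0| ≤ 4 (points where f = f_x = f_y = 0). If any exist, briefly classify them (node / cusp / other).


No singular points in the scanned grid; C is smooth there.

Compute partial derivatives:
  f_x = -2*x - 2.
  f_y = 1.
f_y = 1 is a nonzero constant, so f_y never vanishes: no point (x, y) can satisfy f = f_x = f_y = 0. In particular no (x, y) ∈ {−4, ..., 4}² is singular; the curve is smooth.


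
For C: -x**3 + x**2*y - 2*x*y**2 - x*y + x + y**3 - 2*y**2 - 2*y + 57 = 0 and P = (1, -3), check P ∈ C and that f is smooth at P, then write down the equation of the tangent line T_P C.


Tangent line at P: -23*x + 49*y + 170 = 0.

Step 1: f(1, -3) = 0, so P lies on C.
Step 2: partial derivatives
  f_x(x, y) = -3*x**2 + 2*x*y - 2*y**2 - y + 1, f_y(x, y) = x**2 - 4*x*y - x + 3*y**2 - 4*y - 2.
  f_x(P) = -23, f_y(P) = 49 (gradient nonzero, so P is smooth).
Step 3: tangent line at P: -23·(x − 1) + 49·(y − -3) = 0.
Expanding: -23*x + 49*y + 170 = 0.


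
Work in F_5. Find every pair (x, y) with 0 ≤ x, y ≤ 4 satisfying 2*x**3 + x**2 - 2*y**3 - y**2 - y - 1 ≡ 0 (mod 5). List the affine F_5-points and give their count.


Affine F_5-points: {(0, 1), (1, 2), (2, 1), (3, 2), (4, 4)}; count = 5.

For each of the 25 pairs (x, y) ∈ F_5², evaluate f(x, y) mod 5. Record the zeros.
  x = 0: [0↦4, 1↦0, 2↦2, 3↦3, 4↦1]  zeros at y ∈ {1}
  x = 1: [0↦2, 1↦3, 2↦0, 3↦1, 4↦4]  zeros at y ∈ {2}
  x = 2: [0↦4, 1↦0, 2↦2, 3↦3, 4↦1]  zeros at y ∈ {1}
  x = 3: [0↦2, 1↦3, 2↦0, 3↦1, 4↦4]  zeros at y ∈ {2}
  x = 4: [0↦3, 1↦4, 2↦1, 3↦2, 4↦0]  zeros at y ∈ {4}
Collecting zeros: affine points = {(0, 1), (1, 2), (2, 1), (3, 2), (4, 4)}.
Total count |C(F_5)_aff| = 5.


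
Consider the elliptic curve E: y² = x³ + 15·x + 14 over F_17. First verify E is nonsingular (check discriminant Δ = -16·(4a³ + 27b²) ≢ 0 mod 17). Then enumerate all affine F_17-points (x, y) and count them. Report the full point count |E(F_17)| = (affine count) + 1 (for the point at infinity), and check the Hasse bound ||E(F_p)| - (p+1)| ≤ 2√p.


Affine points = {(1, 8), (1, 9), (2, 1), (2, 16), (3, 1), (3, 16), (4, 6), (4, 11), (8, 0), (10, 5), (10, 12), (12, 1), (12, 16), (13, 3), (13, 14), (16, 7), (16, 10)}; affine count = 17; |E(F_17)| = 18.

Discriminant check: Δ ∝ 4a³ + 27b² = 4·15³ + 27·14² = 4·3375 + 27·196 ≡ 7 (mod 17). Nonzero ⇒ E is nonsingular.
For each x ∈ F_17, compute rhs = x³ + 15·x + 14 mod 17, then count y ∈ F_17 with y² ≡ rhs.
  x = 0: rhs = 14, matching y values: none (0 points).
  x = 1: rhs = 13, matching y values: 8, 9 (2 points).
  x = 2: rhs = 1, matching y values: 1, 16 (2 points).
  x = 3: rhs = 1, matching y values: 1, 16 (2 points).
  x = 4: rhs = 2, matching y values: 6, 11 (2 points).
  x = 5: rhs = 10, matching y values: none (0 points).
  x = 6: rhs = 14, matching y values: none (0 points).
  x = 7: rhs = 3, matching y values: none (0 points).
  x = 8: rhs = 0, matching y values: 0 (1 points).
  x = 9: rhs = 11, matching y values: none (0 points).
  x = 10: rhs = 8, matching y values: 5, 12 (2 points).
  x = 11: rhs = 14, matching y values: none (0 points).
  x = 12: rhs = 1, matching y values: 1, 16 (2 points).
  x = 13: rhs = 9, matching y values: 3, 14 (2 points).
  x = 14: rhs = 10, matching y values: none (0 points).
  x = 15: rhs = 10, matching y values: none (0 points).
  x = 16: rhs = 15, matching y values: 7, 10 (2 points).
Total affine count: 17.
Full point count |E(F_17)| = 17 + 1 = 18.
Hasse bound: |18 − (17+1)| = |0| = 0 ≤ 2√17 ≈ 8.2462 ✓.
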